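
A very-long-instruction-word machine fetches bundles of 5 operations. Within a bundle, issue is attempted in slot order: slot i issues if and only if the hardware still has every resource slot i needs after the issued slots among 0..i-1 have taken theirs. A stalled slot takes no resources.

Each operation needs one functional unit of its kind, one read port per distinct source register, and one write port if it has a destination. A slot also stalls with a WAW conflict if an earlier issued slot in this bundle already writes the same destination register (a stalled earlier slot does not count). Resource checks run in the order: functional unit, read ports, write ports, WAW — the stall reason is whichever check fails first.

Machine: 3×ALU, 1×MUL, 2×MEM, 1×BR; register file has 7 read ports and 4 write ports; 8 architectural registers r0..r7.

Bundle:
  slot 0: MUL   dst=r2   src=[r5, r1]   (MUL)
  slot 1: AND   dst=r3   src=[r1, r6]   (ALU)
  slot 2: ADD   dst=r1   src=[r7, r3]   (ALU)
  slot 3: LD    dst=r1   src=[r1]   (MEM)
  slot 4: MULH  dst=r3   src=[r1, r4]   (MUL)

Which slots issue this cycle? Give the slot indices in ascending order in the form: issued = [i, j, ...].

slot 0 (MUL): ISSUE — free A3,Mu0,Ld2,B1 rp5 wp3
slot 1 (ALU): ISSUE — free A2,Mu0,Ld2,B1 rp3 wp2
slot 2 (ALU): ISSUE — free A1,Mu0,Ld2,B1 rp1 wp1
slot 3 (MEM): stall WAW — free A1,Mu0,Ld2,B1 rp1 wp1
slot 4 (MUL): stall FU — free A1,Mu0,Ld2,B1 rp1 wp1

issued = [0, 1, 2]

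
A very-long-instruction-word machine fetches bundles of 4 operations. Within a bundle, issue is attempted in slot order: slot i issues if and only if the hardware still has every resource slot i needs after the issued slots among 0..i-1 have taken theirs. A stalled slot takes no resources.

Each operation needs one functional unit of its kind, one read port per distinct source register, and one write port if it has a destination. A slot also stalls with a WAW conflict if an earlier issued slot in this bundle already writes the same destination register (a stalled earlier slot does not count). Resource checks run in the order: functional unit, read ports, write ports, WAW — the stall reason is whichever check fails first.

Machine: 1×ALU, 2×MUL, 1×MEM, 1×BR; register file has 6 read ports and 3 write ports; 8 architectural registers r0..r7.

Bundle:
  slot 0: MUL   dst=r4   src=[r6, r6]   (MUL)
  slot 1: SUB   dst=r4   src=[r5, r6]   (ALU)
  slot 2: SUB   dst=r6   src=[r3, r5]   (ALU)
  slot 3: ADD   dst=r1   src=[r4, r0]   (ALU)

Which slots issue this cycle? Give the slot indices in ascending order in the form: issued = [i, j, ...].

[0] MUL needs rd=1 wr=1: ok; after: ALU=1 MUL=1 MEM=1 BR=1, R=5, W=2
[1] ALU needs rd=2 wr=1: WAW; after: ALU=1 MUL=1 MEM=1 BR=1, R=5, W=2
[2] ALU needs rd=2 wr=1: ok; after: ALU=0 MUL=1 MEM=1 BR=1, R=3, W=1
[3] ALU needs rd=2 wr=1: FU; after: ALU=0 MUL=1 MEM=1 BR=1, R=3, W=1

issued = [0, 2]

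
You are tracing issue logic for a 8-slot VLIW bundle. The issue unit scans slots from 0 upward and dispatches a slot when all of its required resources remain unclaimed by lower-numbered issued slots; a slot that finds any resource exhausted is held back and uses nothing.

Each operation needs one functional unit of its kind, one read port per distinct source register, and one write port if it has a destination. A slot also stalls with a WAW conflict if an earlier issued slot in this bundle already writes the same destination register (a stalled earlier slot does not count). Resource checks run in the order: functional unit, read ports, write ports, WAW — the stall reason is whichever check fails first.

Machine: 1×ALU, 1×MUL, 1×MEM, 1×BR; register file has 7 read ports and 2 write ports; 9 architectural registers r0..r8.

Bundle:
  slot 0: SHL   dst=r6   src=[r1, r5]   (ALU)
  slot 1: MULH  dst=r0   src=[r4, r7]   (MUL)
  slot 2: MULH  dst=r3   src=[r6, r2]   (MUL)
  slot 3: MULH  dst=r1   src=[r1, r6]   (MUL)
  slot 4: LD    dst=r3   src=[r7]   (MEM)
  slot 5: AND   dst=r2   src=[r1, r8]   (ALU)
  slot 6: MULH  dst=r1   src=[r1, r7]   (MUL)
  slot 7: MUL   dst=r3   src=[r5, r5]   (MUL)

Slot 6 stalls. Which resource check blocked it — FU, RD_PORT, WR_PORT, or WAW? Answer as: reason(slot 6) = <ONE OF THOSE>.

reason(slot 6) = FU

#0 ALU src=r1,r5 dispatched  <A:0 Mu:1 Ld:1 B:1 rd:5 wr:1>
#1 MUL src=r4,r7 dispatched  <A:0 Mu:0 Ld:1 B:1 rd:3 wr:0>
#2 MUL src=r6,r2 held:FU  <A:0 Mu:0 Ld:1 B:1 rd:3 wr:0>
#3 MUL src=r1,r6 held:FU  <A:0 Mu:0 Ld:1 B:1 rd:3 wr:0>
#4 MEM src=r7 held:WR_PORT  <A:0 Mu:0 Ld:1 B:1 rd:3 wr:0>
#5 ALU src=r1,r8 held:FU  <A:0 Mu:0 Ld:1 B:1 rd:3 wr:0>
#6 MUL src=r1,r7 held:FU  <A:0 Mu:0 Ld:1 B:1 rd:3 wr:0>
#7 MUL src=r5,r5 held:FU  <A:0 Mu:0 Ld:1 B:1 rd:3 wr:0>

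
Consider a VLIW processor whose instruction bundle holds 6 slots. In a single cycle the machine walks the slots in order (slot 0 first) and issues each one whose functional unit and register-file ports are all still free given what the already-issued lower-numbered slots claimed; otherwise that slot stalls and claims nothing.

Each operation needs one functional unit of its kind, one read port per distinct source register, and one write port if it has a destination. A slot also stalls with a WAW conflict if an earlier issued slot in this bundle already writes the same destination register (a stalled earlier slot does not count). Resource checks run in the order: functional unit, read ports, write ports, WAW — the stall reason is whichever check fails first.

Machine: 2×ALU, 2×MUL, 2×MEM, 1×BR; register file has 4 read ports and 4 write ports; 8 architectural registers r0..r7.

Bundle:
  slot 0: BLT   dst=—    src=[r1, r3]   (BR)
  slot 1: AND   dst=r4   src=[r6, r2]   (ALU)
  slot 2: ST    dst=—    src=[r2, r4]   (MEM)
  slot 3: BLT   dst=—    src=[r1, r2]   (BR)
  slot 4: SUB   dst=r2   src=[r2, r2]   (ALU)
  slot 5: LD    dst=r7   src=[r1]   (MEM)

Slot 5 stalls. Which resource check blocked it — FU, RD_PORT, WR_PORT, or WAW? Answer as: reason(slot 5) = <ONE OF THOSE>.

#0 BR src=r1,r3 dispatched  <A:2 Mu:2 Ld:2 B:0 rd:2 wr:4>
#1 ALU src=r6,r2 dispatched  <A:1 Mu:2 Ld:2 B:0 rd:0 wr:3>
#2 MEM src=r2,r4 held:RD_PORT  <A:1 Mu:2 Ld:2 B:0 rd:0 wr:3>
#3 BR src=r1,r2 held:FU  <A:1 Mu:2 Ld:2 B:0 rd:0 wr:3>
#4 ALU src=r2,r2 held:RD_PORT  <A:1 Mu:2 Ld:2 B:0 rd:0 wr:3>
#5 MEM src=r1 held:RD_PORT  <A:1 Mu:2 Ld:2 B:0 rd:0 wr:3>

reason(slot 5) = RD_PORT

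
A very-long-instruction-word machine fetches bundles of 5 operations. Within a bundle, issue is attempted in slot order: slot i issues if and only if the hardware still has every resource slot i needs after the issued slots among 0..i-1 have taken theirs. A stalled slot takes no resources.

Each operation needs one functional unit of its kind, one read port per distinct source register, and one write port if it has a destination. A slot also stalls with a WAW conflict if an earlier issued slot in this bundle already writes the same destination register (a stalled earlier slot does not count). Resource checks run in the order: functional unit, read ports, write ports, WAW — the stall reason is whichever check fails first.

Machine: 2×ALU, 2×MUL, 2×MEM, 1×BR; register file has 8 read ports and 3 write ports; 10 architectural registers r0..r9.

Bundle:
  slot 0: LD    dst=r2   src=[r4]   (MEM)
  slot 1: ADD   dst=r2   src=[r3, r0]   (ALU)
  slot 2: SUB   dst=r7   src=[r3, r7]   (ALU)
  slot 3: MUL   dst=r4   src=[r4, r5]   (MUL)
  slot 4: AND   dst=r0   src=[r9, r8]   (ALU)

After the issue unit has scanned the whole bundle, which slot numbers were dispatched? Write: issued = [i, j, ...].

#0 MEM src=r4 dispatched  <A:2 Mu:2 Ld:1 B:1 rd:7 wr:2>
#1 ALU src=r3,r0 held:WAW  <A:2 Mu:2 Ld:1 B:1 rd:7 wr:2>
#2 ALU src=r3,r7 dispatched  <A:1 Mu:2 Ld:1 B:1 rd:5 wr:1>
#3 MUL src=r4,r5 dispatched  <A:1 Mu:1 Ld:1 B:1 rd:3 wr:0>
#4 ALU src=r9,r8 held:WR_PORT  <A:1 Mu:1 Ld:1 B:1 rd:3 wr:0>

issued = [0, 2, 3]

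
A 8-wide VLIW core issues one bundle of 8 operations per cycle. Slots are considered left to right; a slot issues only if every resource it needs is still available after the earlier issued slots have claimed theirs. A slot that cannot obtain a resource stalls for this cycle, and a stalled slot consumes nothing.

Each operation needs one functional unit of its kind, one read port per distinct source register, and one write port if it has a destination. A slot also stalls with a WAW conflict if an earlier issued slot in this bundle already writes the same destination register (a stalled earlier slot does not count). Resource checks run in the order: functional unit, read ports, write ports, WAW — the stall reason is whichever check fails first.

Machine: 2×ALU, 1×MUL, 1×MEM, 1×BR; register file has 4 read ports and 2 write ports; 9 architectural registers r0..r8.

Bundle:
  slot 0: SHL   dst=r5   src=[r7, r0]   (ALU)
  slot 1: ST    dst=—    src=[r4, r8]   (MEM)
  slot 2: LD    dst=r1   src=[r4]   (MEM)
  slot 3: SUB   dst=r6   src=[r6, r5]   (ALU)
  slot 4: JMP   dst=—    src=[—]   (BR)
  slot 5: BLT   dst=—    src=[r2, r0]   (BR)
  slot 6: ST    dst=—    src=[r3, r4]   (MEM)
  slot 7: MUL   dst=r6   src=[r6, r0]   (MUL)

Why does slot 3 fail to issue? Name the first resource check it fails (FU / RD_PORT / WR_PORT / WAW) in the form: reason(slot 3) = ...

[0] ALU needs rd=2 wr=1: ok; after: ALU=1 MUL=1 MEM=1 BR=1, R=2, W=1
[1] MEM needs rd=2 wr=0: ok; after: ALU=1 MUL=1 MEM=0 BR=1, R=0, W=1
[2] MEM needs rd=1 wr=1: FU; after: ALU=1 MUL=1 MEM=0 BR=1, R=0, W=1
[3] ALU needs rd=2 wr=1: RD_PORT; after: ALU=1 MUL=1 MEM=0 BR=1, R=0, W=1
[4] BR needs rd=0 wr=0: ok; after: ALU=1 MUL=1 MEM=0 BR=0, R=0, W=1
[5] BR needs rd=2 wr=0: FU; after: ALU=1 MUL=1 MEM=0 BR=0, R=0, W=1
[6] MEM needs rd=2 wr=0: FU; after: ALU=1 MUL=1 MEM=0 BR=0, R=0, W=1
[7] MUL needs rd=2 wr=1: RD_PORT; after: ALU=1 MUL=1 MEM=0 BR=0, R=0, W=1

reason(slot 3) = RD_PORT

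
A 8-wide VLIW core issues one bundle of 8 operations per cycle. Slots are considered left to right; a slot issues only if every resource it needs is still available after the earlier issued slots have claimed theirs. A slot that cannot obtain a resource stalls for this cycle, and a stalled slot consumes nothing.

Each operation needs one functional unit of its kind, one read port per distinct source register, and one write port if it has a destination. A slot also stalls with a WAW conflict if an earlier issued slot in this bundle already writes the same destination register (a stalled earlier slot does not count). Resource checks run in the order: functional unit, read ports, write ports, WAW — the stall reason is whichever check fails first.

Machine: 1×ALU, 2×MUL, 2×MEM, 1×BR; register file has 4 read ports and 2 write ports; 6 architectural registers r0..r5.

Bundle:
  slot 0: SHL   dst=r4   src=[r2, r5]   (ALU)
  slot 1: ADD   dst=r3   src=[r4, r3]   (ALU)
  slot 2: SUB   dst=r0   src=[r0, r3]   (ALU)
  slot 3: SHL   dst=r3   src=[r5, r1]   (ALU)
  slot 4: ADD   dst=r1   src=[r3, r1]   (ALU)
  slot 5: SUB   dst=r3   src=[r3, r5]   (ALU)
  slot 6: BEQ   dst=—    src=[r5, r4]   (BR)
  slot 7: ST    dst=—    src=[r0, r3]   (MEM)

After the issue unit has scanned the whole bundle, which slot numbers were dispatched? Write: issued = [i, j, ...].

issued = [0, 6]

  0. ALU→r4 ⇒ go  {0A/2Mu/2Ld/1B | 2r 1w}
  1. ALU→r3 ⇒ no(FU)  {0A/2Mu/2Ld/1B | 2r 1w}
  2. ALU→r0 ⇒ no(FU)  {0A/2Mu/2Ld/1B | 2r 1w}
  3. ALU→r3 ⇒ no(FU)  {0A/2Mu/2Ld/1B | 2r 1w}
  4. ALU→r1 ⇒ no(FU)  {0A/2Mu/2Ld/1B | 2r 1w}
  5. ALU→r3 ⇒ no(FU)  {0A/2Mu/2Ld/1B | 2r 1w}
  6. BR ⇒ go  {0A/2Mu/2Ld/0B | 0r 1w}
  7. MEM ⇒ no(RD_PORT)  {0A/2Mu/2Ld/0B | 0r 1w}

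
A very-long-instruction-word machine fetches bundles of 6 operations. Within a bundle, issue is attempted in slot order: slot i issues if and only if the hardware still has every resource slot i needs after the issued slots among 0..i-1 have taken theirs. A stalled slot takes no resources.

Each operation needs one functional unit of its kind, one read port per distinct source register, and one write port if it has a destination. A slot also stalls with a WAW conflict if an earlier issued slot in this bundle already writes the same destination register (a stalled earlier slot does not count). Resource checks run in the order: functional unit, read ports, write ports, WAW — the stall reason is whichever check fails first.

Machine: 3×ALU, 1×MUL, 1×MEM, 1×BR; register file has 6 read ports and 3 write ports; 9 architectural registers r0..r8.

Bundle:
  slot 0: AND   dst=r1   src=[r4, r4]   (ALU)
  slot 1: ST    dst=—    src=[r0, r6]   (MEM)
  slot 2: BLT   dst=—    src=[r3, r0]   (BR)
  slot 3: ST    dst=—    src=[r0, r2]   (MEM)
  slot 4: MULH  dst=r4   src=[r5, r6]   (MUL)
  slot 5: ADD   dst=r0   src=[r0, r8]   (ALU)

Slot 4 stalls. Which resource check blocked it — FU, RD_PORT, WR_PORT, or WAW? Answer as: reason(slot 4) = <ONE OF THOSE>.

reason(slot 4) = RD_PORT

slot 0 (ALU): ISSUE — free A2,Mu1,Ld1,B1 rp5 wp2
slot 1 (MEM): ISSUE — free A2,Mu1,Ld0,B1 rp3 wp2
slot 2 (BR): ISSUE — free A2,Mu1,Ld0,B0 rp1 wp2
slot 3 (MEM): stall FU — free A2,Mu1,Ld0,B0 rp1 wp2
slot 4 (MUL): stall RD_PORT — free A2,Mu1,Ld0,B0 rp1 wp2
slot 5 (ALU): stall RD_PORT — free A2,Mu1,Ld0,B0 rp1 wp2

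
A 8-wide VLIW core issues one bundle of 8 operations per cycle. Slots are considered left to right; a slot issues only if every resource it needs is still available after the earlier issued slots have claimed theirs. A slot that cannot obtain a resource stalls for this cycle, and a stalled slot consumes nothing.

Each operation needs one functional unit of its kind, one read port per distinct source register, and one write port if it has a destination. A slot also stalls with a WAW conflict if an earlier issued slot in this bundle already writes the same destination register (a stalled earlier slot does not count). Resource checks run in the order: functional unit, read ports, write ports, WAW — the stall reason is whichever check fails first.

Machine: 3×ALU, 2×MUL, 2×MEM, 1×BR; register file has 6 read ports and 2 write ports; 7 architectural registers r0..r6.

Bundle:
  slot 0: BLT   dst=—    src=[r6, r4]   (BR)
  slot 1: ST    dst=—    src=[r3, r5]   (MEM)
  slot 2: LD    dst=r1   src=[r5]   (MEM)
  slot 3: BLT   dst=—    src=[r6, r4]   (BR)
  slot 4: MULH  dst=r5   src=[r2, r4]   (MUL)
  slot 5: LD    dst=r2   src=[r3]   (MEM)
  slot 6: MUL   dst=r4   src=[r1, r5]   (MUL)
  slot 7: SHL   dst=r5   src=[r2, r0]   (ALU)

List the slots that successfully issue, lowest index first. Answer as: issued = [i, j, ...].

issued = [0, 1, 2]

  0. BR ⇒ go  {3A/2Mu/2Ld/0B | 4r 2w}
  1. MEM ⇒ go  {3A/2Mu/1Ld/0B | 2r 2w}
  2. MEM→r1 ⇒ go  {3A/2Mu/0Ld/0B | 1r 1w}
  3. BR ⇒ no(FU)  {3A/2Mu/0Ld/0B | 1r 1w}
  4. MUL→r5 ⇒ no(RD_PORT)  {3A/2Mu/0Ld/0B | 1r 1w}
  5. MEM→r2 ⇒ no(FU)  {3A/2Mu/0Ld/0B | 1r 1w}
  6. MUL→r4 ⇒ no(RD_PORT)  {3A/2Mu/0Ld/0B | 1r 1w}
  7. ALU→r5 ⇒ no(RD_PORT)  {3A/2Mu/0Ld/0B | 1r 1w}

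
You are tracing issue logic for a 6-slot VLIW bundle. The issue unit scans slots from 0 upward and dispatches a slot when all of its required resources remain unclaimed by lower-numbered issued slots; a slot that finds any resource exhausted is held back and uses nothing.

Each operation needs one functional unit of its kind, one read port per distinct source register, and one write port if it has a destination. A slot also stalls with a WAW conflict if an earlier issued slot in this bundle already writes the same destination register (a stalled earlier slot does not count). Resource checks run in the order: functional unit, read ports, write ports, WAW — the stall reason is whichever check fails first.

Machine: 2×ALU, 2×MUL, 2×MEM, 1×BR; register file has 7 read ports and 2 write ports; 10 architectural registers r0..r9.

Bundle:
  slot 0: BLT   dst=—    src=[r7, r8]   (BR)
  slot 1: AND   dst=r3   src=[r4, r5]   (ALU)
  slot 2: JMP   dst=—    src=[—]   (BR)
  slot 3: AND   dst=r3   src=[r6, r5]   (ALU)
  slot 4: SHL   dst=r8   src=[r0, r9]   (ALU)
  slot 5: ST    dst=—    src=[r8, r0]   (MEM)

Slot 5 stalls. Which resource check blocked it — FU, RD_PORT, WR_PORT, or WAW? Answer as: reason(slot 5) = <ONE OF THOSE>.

reason(slot 5) = RD_PORT

  0. BR ⇒ go  {2A/2Mu/2Ld/0B | 5r 2w}
  1. ALU→r3 ⇒ go  {1A/2Mu/2Ld/0B | 3r 1w}
  2. BR ⇒ no(FU)  {1A/2Mu/2Ld/0B | 3r 1w}
  3. ALU→r3 ⇒ no(WAW)  {1A/2Mu/2Ld/0B | 3r 1w}
  4. ALU→r8 ⇒ go  {0A/2Mu/2Ld/0B | 1r 0w}
  5. MEM ⇒ no(RD_PORT)  {0A/2Mu/2Ld/0B | 1r 0w}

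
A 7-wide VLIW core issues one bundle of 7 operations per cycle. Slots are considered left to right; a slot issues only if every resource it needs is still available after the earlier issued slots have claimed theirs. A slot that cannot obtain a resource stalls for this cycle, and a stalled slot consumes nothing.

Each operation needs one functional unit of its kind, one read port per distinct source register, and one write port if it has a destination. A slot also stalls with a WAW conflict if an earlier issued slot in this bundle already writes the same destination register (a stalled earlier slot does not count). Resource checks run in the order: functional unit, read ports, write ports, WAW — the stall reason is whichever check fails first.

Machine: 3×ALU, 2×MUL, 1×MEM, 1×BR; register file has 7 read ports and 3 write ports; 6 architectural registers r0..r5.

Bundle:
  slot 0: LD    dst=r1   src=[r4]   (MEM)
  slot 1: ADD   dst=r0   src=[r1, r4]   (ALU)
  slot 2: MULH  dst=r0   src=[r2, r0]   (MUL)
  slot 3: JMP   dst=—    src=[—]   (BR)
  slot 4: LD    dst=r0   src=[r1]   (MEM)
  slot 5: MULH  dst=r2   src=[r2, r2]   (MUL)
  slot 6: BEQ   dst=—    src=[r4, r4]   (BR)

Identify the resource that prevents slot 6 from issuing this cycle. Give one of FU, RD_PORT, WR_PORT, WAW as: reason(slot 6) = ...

reason(slot 6) = FU

[0] MEM needs rd=1 wr=1: ok; after: ALU=3 MUL=2 MEM=0 BR=1, R=6, W=2
[1] ALU needs rd=2 wr=1: ok; after: ALU=2 MUL=2 MEM=0 BR=1, R=4, W=1
[2] MUL needs rd=2 wr=1: WAW; after: ALU=2 MUL=2 MEM=0 BR=1, R=4, W=1
[3] BR needs rd=0 wr=0: ok; after: ALU=2 MUL=2 MEM=0 BR=0, R=4, W=1
[4] MEM needs rd=1 wr=1: FU; after: ALU=2 MUL=2 MEM=0 BR=0, R=4, W=1
[5] MUL needs rd=1 wr=1: ok; after: ALU=2 MUL=1 MEM=0 BR=0, R=3, W=0
[6] BR needs rd=1 wr=0: FU; after: ALU=2 MUL=1 MEM=0 BR=0, R=3, W=0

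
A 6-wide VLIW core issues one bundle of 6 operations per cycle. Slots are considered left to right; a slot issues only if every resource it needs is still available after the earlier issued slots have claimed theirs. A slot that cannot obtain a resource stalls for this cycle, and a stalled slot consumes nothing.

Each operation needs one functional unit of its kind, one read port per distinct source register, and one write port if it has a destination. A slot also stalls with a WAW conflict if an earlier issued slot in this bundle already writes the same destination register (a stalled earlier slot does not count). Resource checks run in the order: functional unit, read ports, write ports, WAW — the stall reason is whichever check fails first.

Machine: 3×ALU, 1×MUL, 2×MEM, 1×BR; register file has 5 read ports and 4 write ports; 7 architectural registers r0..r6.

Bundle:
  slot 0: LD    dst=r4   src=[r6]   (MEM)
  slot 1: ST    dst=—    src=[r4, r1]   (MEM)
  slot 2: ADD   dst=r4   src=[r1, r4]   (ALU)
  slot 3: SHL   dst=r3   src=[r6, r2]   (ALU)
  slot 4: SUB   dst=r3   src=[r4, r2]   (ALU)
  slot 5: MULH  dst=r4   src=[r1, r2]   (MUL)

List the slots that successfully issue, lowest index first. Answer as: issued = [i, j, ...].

#0 MEM src=r6 dispatched  <A:3 Mu:1 Ld:1 B:1 rd:4 wr:3>
#1 MEM src=r4,r1 dispatched  <A:3 Mu:1 Ld:0 B:1 rd:2 wr:3>
#2 ALU src=r1,r4 held:WAW  <A:3 Mu:1 Ld:0 B:1 rd:2 wr:3>
#3 ALU src=r6,r2 dispatched  <A:2 Mu:1 Ld:0 B:1 rd:0 wr:2>
#4 ALU src=r4,r2 held:RD_PORT  <A:2 Mu:1 Ld:0 B:1 rd:0 wr:2>
#5 MUL src=r1,r2 held:RD_PORT  <A:2 Mu:1 Ld:0 B:1 rd:0 wr:2>

issued = [0, 1, 3]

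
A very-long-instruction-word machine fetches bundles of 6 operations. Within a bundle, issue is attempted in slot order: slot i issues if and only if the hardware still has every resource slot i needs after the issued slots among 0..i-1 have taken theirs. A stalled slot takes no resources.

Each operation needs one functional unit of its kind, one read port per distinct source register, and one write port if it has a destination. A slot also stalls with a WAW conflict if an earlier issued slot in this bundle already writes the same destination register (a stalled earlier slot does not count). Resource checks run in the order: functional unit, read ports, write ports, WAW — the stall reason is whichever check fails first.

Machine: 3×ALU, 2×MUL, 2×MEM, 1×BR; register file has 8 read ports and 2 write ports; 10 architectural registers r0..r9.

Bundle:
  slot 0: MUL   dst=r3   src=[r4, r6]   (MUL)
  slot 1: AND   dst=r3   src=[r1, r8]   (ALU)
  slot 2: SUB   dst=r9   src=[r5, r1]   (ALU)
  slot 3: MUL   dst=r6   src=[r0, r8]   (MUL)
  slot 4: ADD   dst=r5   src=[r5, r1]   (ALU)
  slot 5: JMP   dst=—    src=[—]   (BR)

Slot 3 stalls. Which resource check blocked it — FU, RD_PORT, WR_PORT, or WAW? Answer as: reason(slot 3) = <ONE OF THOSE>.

reason(slot 3) = WR_PORT

  0. MUL→r3 ⇒ go  {3A/1Mu/2Ld/1B | 6r 1w}
  1. ALU→r3 ⇒ no(WAW)  {3A/1Mu/2Ld/1B | 6r 1w}
  2. ALU→r9 ⇒ go  {2A/1Mu/2Ld/1B | 4r 0w}
  3. MUL→r6 ⇒ no(WR_PORT)  {2A/1Mu/2Ld/1B | 4r 0w}
  4. ALU→r5 ⇒ no(WR_PORT)  {2A/1Mu/2Ld/1B | 4r 0w}
  5. BR ⇒ go  {2A/1Mu/2Ld/0B | 4r 0w}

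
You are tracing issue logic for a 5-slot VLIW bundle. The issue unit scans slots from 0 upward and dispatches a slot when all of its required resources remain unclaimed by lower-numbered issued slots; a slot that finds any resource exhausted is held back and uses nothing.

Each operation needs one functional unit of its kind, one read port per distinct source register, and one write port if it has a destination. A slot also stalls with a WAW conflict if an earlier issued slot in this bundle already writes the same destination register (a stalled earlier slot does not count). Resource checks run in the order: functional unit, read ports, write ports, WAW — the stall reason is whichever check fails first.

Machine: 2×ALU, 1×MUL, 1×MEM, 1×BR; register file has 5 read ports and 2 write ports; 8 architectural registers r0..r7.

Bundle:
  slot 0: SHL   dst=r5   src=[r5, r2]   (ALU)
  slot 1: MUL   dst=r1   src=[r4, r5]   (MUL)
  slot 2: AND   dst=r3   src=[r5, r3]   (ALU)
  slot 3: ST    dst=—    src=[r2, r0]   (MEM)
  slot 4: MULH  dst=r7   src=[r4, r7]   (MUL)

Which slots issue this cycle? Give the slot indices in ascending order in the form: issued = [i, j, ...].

[0] ALU needs rd=2 wr=1: ok; after: ALU=1 MUL=1 MEM=1 BR=1, R=3, W=1
[1] MUL needs rd=2 wr=1: ok; after: ALU=1 MUL=0 MEM=1 BR=1, R=1, W=0
[2] ALU needs rd=2 wr=1: RD_PORT; after: ALU=1 MUL=0 MEM=1 BR=1, R=1, W=0
[3] MEM needs rd=2 wr=0: RD_PORT; after: ALU=1 MUL=0 MEM=1 BR=1, R=1, W=0
[4] MUL needs rd=2 wr=1: FU; after: ALU=1 MUL=0 MEM=1 BR=1, R=1, W=0

issued = [0, 1]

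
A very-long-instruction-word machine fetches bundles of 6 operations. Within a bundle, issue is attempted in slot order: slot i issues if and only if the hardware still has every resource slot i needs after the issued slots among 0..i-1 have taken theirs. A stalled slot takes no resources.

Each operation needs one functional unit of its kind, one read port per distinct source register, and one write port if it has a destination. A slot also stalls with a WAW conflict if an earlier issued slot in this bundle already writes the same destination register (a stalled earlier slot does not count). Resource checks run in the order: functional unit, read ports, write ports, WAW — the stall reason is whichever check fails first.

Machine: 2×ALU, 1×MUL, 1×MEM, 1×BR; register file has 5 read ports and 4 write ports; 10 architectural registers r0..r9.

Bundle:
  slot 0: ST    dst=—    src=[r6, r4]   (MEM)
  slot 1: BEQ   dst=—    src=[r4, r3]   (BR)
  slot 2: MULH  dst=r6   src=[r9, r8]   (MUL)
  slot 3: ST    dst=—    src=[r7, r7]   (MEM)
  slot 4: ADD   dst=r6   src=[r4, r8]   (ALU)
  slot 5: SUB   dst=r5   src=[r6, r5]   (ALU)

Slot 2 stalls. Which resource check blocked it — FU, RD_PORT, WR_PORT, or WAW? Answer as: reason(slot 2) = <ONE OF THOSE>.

reason(slot 2) = RD_PORT

#0 MEM src=r6,r4 dispatched  <A:2 Mu:1 Ld:0 B:1 rd:3 wr:4>
#1 BR src=r4,r3 dispatched  <A:2 Mu:1 Ld:0 B:0 rd:1 wr:4>
#2 MUL src=r9,r8 held:RD_PORT  <A:2 Mu:1 Ld:0 B:0 rd:1 wr:4>
#3 MEM src=r7,r7 held:FU  <A:2 Mu:1 Ld:0 B:0 rd:1 wr:4>
#4 ALU src=r4,r8 held:RD_PORT  <A:2 Mu:1 Ld:0 B:0 rd:1 wr:4>
#5 ALU src=r6,r5 held:RD_PORT  <A:2 Mu:1 Ld:0 B:0 rd:1 wr:4>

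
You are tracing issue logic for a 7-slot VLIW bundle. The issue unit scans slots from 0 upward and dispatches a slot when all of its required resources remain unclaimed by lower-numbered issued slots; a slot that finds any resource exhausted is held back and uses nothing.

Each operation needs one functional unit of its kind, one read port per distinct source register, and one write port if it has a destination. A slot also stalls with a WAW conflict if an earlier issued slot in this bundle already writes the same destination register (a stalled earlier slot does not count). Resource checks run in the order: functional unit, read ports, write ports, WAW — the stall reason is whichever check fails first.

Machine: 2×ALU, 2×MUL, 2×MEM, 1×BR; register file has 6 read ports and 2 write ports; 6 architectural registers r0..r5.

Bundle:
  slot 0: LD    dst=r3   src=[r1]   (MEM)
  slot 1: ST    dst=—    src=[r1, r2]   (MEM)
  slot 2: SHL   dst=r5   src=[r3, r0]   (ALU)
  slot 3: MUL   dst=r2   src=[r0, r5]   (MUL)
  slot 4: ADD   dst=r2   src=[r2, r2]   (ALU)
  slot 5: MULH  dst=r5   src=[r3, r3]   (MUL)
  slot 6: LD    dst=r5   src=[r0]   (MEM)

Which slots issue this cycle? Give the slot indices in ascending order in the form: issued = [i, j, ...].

#0 MEM src=r1 dispatched  <A:2 Mu:2 Ld:1 B:1 rd:5 wr:1>
#1 MEM src=r1,r2 dispatched  <A:2 Mu:2 Ld:0 B:1 rd:3 wr:1>
#2 ALU src=r3,r0 dispatched  <A:1 Mu:2 Ld:0 B:1 rd:1 wr:0>
#3 MUL src=r0,r5 held:RD_PORT  <A:1 Mu:2 Ld:0 B:1 rd:1 wr:0>
#4 ALU src=r2,r2 held:WR_PORT  <A:1 Mu:2 Ld:0 B:1 rd:1 wr:0>
#5 MUL src=r3,r3 held:WR_PORT  <A:1 Mu:2 Ld:0 B:1 rd:1 wr:0>
#6 MEM src=r0 held:FU  <A:1 Mu:2 Ld:0 B:1 rd:1 wr:0>

issued = [0, 1, 2]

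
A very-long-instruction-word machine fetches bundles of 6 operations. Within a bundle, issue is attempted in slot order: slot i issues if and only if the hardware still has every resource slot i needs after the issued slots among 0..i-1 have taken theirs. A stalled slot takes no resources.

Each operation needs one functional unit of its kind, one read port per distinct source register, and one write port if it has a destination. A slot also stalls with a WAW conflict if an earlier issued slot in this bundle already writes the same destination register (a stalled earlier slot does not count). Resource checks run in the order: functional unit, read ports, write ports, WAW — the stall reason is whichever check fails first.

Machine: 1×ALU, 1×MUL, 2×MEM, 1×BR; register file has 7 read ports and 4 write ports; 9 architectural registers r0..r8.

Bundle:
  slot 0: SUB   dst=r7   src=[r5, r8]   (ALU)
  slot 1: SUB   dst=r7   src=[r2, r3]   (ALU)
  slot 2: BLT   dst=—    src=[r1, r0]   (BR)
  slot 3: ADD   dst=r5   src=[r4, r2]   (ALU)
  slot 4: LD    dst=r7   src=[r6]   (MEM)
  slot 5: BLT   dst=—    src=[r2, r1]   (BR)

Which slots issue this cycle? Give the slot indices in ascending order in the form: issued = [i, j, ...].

slot 0 (ALU): ISSUE — free A0,Mu1,Ld2,B1 rp5 wp3
slot 1 (ALU): stall FU — free A0,Mu1,Ld2,B1 rp5 wp3
slot 2 (BR): ISSUE — free A0,Mu1,Ld2,B0 rp3 wp3
slot 3 (ALU): stall FU — free A0,Mu1,Ld2,B0 rp3 wp3
slot 4 (MEM): stall WAW — free A0,Mu1,Ld2,B0 rp3 wp3
slot 5 (BR): stall FU — free A0,Mu1,Ld2,B0 rp3 wp3

issued = [0, 2]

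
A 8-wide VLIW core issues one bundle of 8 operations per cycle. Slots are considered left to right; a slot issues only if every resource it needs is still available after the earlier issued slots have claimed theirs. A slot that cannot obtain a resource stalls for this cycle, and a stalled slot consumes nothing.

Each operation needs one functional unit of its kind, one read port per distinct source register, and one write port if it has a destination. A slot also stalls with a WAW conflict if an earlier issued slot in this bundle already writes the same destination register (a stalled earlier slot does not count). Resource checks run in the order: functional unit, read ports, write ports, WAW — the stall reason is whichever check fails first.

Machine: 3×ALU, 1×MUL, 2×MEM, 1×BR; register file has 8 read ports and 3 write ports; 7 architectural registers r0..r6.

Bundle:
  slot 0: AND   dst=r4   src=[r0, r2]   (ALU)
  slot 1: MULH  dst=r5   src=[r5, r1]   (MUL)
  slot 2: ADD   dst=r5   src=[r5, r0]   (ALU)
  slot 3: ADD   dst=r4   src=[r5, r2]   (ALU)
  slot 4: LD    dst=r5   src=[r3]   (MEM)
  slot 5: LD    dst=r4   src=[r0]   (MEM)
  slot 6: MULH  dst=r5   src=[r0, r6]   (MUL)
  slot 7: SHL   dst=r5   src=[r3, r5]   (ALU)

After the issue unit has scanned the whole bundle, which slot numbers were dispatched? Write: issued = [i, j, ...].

[0] ALU needs rd=2 wr=1: ok; after: ALU=2 MUL=1 MEM=2 BR=1, R=6, W=2
[1] MUL needs rd=2 wr=1: ok; after: ALU=2 MUL=0 MEM=2 BR=1, R=4, W=1
[2] ALU needs rd=2 wr=1: WAW; after: ALU=2 MUL=0 MEM=2 BR=1, R=4, W=1
[3] ALU needs rd=2 wr=1: WAW; after: ALU=2 MUL=0 MEM=2 BR=1, R=4, W=1
[4] MEM needs rd=1 wr=1: WAW; after: ALU=2 MUL=0 MEM=2 BR=1, R=4, W=1
[5] MEM needs rd=1 wr=1: WAW; after: ALU=2 MUL=0 MEM=2 BR=1, R=4, W=1
[6] MUL needs rd=2 wr=1: FU; after: ALU=2 MUL=0 MEM=2 BR=1, R=4, W=1
[7] ALU needs rd=2 wr=1: WAW; after: ALU=2 MUL=0 MEM=2 BR=1, R=4, W=1

issued = [0, 1]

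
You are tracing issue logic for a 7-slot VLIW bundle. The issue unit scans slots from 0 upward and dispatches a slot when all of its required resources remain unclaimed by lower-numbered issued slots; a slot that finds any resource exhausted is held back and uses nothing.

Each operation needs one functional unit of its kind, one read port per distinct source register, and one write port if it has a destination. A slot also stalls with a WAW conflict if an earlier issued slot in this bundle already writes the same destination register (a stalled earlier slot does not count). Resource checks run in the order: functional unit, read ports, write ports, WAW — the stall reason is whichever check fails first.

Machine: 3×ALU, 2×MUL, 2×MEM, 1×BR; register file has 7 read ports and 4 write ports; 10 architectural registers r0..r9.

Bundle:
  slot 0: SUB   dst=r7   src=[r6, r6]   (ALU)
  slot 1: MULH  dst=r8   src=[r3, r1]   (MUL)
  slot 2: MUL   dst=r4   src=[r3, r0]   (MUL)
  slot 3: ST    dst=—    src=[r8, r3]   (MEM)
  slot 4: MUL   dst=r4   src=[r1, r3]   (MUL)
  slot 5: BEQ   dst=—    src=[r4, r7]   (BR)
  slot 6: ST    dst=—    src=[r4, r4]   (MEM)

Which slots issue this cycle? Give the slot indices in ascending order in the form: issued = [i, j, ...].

[0] ALU needs rd=1 wr=1: ok; after: ALU=2 MUL=2 MEM=2 BR=1, R=6, W=3
[1] MUL needs rd=2 wr=1: ok; after: ALU=2 MUL=1 MEM=2 BR=1, R=4, W=2
[2] MUL needs rd=2 wr=1: ok; after: ALU=2 MUL=0 MEM=2 BR=1, R=2, W=1
[3] MEM needs rd=2 wr=0: ok; after: ALU=2 MUL=0 MEM=1 BR=1, R=0, W=1
[4] MUL needs rd=2 wr=1: FU; after: ALU=2 MUL=0 MEM=1 BR=1, R=0, W=1
[5] BR needs rd=2 wr=0: RD_PORT; after: ALU=2 MUL=0 MEM=1 BR=1, R=0, W=1
[6] MEM needs rd=1 wr=0: RD_PORT; after: ALU=2 MUL=0 MEM=1 BR=1, R=0, W=1

issued = [0, 1, 2, 3]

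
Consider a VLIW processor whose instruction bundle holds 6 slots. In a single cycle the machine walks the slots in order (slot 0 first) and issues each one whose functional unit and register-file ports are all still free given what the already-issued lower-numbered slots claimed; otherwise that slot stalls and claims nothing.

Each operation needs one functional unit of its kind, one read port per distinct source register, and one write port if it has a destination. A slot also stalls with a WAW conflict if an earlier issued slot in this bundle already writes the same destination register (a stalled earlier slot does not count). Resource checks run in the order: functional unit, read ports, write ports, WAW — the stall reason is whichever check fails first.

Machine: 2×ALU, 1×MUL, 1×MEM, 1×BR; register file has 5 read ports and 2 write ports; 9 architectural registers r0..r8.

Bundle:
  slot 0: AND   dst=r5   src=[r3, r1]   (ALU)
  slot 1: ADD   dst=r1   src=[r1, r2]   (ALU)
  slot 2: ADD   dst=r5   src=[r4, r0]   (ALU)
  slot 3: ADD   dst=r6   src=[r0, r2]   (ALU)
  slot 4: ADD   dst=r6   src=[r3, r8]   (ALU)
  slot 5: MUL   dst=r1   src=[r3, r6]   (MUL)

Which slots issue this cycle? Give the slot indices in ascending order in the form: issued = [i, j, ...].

  0. ALU→r5 ⇒ go  {1A/1Mu/1Ld/1B | 3r 1w}
  1. ALU→r1 ⇒ go  {0A/1Mu/1Ld/1B | 1r 0w}
  2. ALU→r5 ⇒ no(FU)  {0A/1Mu/1Ld/1B | 1r 0w}
  3. ALU→r6 ⇒ no(FU)  {0A/1Mu/1Ld/1B | 1r 0w}
  4. ALU→r6 ⇒ no(FU)  {0A/1Mu/1Ld/1B | 1r 0w}
  5. MUL→r1 ⇒ no(RD_PORT)  {0A/1Mu/1Ld/1B | 1r 0w}

issued = [0, 1]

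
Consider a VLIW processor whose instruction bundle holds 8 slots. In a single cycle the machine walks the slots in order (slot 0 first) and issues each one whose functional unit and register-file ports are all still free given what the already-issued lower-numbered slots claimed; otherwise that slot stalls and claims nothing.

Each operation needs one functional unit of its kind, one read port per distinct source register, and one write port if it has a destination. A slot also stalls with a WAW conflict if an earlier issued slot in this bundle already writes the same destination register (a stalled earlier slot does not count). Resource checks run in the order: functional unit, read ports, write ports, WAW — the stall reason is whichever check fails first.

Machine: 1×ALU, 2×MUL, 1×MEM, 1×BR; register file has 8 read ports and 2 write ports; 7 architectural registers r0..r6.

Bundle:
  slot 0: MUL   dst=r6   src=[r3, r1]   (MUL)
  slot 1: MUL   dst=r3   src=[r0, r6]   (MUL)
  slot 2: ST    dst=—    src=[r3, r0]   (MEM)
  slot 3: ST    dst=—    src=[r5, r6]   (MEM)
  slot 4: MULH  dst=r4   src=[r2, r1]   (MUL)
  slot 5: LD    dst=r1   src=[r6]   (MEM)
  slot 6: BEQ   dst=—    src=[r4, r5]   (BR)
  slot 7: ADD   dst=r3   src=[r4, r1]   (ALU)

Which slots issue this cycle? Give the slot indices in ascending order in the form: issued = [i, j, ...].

issued = [0, 1, 2, 6]

(0) want 1×MUL +2rd +1wr — yes → AL1|MU1|ME1|BR1|rd6|wr1
(1) want 1×MUL +2rd +1wr — yes → AL1|MU0|ME1|BR1|rd4|wr0
(2) want 1×MEM +2rd +0wr — yes → AL1|MU0|ME0|BR1|rd2|wr0
(3) want 1×MEM +2rd +0wr — FU → AL1|MU0|ME0|BR1|rd2|wr0
(4) want 1×MUL +2rd +1wr — FU → AL1|MU0|ME0|BR1|rd2|wr0
(5) want 1×MEM +1rd +1wr — FU → AL1|MU0|ME0|BR1|rd2|wr0
(6) want 1×BR +2rd +0wr — yes → AL1|MU0|ME0|BR0|rd0|wr0
(7) want 1×ALU +2rd +1wr — RD_PORT → AL1|MU0|ME0|BR0|rd0|wr0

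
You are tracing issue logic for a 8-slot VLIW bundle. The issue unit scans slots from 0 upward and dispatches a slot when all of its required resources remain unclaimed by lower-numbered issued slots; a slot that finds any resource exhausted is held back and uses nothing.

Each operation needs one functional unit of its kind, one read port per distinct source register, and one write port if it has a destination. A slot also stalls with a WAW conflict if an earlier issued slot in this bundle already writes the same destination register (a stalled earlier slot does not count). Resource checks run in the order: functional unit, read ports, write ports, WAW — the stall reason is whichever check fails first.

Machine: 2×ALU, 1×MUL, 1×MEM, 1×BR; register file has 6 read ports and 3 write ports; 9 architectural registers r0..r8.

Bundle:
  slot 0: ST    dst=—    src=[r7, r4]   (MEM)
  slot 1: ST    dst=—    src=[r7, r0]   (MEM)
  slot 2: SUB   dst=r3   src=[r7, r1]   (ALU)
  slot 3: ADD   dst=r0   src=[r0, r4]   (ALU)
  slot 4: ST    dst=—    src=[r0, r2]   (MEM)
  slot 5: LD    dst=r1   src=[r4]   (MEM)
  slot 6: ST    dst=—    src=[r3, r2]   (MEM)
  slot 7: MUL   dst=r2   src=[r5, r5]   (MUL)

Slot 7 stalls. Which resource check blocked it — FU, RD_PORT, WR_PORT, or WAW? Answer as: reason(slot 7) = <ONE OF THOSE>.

[0] MEM needs rd=2 wr=0: ok; after: ALU=2 MUL=1 MEM=0 BR=1, R=4, W=3
[1] MEM needs rd=2 wr=0: FU; after: ALU=2 MUL=1 MEM=0 BR=1, R=4, W=3
[2] ALU needs rd=2 wr=1: ok; after: ALU=1 MUL=1 MEM=0 BR=1, R=2, W=2
[3] ALU needs rd=2 wr=1: ok; after: ALU=0 MUL=1 MEM=0 BR=1, R=0, W=1
[4] MEM needs rd=2 wr=0: FU; after: ALU=0 MUL=1 MEM=0 BR=1, R=0, W=1
[5] MEM needs rd=1 wr=1: FU; after: ALU=0 MUL=1 MEM=0 BR=1, R=0, W=1
[6] MEM needs rd=2 wr=0: FU; after: ALU=0 MUL=1 MEM=0 BR=1, R=0, W=1
[7] MUL needs rd=1 wr=1: RD_PORT; after: ALU=0 MUL=1 MEM=0 BR=1, R=0, W=1

reason(slot 7) = RD_PORT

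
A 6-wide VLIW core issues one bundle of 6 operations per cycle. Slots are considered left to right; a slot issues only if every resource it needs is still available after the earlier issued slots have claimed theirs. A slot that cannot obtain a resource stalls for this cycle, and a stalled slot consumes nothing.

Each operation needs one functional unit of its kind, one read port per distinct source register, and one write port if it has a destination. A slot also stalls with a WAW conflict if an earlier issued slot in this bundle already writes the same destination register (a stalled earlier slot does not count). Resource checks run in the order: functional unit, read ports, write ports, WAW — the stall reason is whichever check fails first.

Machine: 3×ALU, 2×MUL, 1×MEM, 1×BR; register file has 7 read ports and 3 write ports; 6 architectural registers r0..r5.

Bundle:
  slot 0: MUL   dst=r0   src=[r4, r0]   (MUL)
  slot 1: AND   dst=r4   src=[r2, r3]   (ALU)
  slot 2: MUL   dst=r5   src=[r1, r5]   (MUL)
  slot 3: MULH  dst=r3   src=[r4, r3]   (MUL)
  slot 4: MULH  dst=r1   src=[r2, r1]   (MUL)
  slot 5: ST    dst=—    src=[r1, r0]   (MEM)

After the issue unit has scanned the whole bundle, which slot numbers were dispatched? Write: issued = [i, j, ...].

slot 0 (MUL): ISSUE — free A3,Mu1,Ld1,B1 rp5 wp2
slot 1 (ALU): ISSUE — free A2,Mu1,Ld1,B1 rp3 wp1
slot 2 (MUL): ISSUE — free A2,Mu0,Ld1,B1 rp1 wp0
slot 3 (MUL): stall FU — free A2,Mu0,Ld1,B1 rp1 wp0
slot 4 (MUL): stall FU — free A2,Mu0,Ld1,B1 rp1 wp0
slot 5 (MEM): stall RD_PORT — free A2,Mu0,Ld1,B1 rp1 wp0

issued = [0, 1, 2]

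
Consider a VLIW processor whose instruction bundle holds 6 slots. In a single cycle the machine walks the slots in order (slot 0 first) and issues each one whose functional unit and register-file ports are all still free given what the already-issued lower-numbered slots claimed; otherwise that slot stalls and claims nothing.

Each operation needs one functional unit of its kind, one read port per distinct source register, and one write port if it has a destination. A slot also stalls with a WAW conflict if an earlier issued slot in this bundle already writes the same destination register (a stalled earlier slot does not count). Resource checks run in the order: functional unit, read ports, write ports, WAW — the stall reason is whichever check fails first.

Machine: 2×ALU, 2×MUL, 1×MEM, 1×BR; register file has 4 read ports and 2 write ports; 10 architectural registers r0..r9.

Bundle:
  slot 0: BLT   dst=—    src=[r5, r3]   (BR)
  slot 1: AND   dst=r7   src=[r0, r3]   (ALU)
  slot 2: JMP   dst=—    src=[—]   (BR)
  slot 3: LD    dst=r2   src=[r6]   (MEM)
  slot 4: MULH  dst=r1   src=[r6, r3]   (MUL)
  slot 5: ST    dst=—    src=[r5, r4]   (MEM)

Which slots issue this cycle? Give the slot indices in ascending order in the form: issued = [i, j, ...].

slot 0 (BR): ISSUE — free A2,Mu2,Ld1,B0 rp2 wp2
slot 1 (ALU): ISSUE — free A1,Mu2,Ld1,B0 rp0 wp1
slot 2 (BR): stall FU — free A1,Mu2,Ld1,B0 rp0 wp1
slot 3 (MEM): stall RD_PORT — free A1,Mu2,Ld1,B0 rp0 wp1
slot 4 (MUL): stall RD_PORT — free A1,Mu2,Ld1,B0 rp0 wp1
slot 5 (MEM): stall RD_PORT — free A1,Mu2,Ld1,B0 rp0 wp1

issued = [0, 1]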